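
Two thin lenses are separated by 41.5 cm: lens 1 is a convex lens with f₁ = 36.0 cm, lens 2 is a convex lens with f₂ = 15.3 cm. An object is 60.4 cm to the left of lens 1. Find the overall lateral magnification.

m = -0.359

Lens 1: 1/d_i1 = 1/(36.0) − 1/(60.4) = 0.01122, so d_i1 = 89.11 cm; m₁ = −d_i1/d_o1 = -1.475.
d_o2 = 41.5 − (89.11) = -47.61 cm (virtual object).
Lens 2: 1/d_i2 = 1/(15.3) − 1/(-47.61) = 0.08636, so d_i2 = 11.58 cm; m₂ = −d_i2/d_o2 = +0.2432.
m = m₁·m₂ = (-1.475)(+0.2432) = -0.359.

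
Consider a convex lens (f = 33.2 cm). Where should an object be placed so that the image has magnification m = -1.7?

52.7 cm

m = −d_i/d_o ⇒ d_i = −m·d_o.
1/f = 1/d_o + 1/d_i = 1/d_o − 1/(m·d_o) = (1 − 1/m)/d_o, so d_o = f(1 − 1/m) = (33.20)(1 − 1/(-1.7)) = 52.7 cm.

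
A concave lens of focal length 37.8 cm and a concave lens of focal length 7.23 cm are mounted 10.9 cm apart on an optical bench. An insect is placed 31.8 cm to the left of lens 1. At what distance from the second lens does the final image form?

5.75 cm

Lens 1 is diverging, so f₁ = −37.8 cm.
Lens 1: 1/d_i1 = 1/f₁ − 1/d_o1 = 1/(-37.8) − 1/(31.8) = -0.05790, so d_i1 = -17.27 cm.
The intermediate image is 17.27 cm to the left of lens 1 (virtual), which is 10.9 − (-17.27) = 28.17 cm to the left of lens 2, so d_o2 = +28.17 cm.
Lens 2 is diverging, so f₂ = −7.23 cm.
Lens 2: 1/d_i2 = 1/f₂ − 1/d_o2 = 1/(-7.23) − 1/(28.17) = -0.1738, so d_i2 = -5.75 cm.
The final image is virtual, 5.75 cm to the left of lens 2 (overall magnification ≈ 0.11).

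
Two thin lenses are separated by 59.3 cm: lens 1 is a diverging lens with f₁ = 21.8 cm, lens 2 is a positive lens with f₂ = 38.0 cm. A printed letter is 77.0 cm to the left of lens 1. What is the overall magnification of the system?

f₁ = −21.8 cm (diverging).
Lens 1: 1/d_i1 = 1/(-21.8) − 1/(77.0) = -0.05886, so d_i1 = -16.99 cm; m₁ = −d_i1/d_o1 = +0.2206.
d_o2 = 59.3 − (-16.99) = 76.29 cm.
Lens 2: 1/d_i2 = 1/(38.0) − 1/(76.29) = 0.01321, so d_i2 = 75.71 cm; m₂ = −d_i2/d_o2 = -0.9924.
m = m₁·m₂ = (+0.2206)(-0.9924) = -0.219.

m = -0.219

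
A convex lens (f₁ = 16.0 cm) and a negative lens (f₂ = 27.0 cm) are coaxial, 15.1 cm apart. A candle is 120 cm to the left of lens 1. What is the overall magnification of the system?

Lens 1: 1/d_i1 = 1/(16.0) − 1/(120) = 0.05417, so d_i1 = 18.46 cm; m₁ = −d_i1/d_o1 = -0.1538.
d_o2 = 15.1 − (18.46) = -3.360 cm (virtual object).
f₂ = −27.0 cm (diverging).
Lens 2: 1/d_i2 = 1/(-27.0) − 1/(-3.360) = 0.2606, so d_i2 = 3.838 cm; m₂ = −d_i2/d_o2 = +1.142.
m = m₁·m₂ = (-0.1538)(+1.142) = -0.176.

m = -0.176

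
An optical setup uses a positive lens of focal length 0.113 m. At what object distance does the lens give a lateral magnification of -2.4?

m = −d_i/d_o ⇒ d_i = −m·d_o.
1/f = 1/d_o + 1/d_i = 1/d_o − 1/(m·d_o) = (1 − 1/m)/d_o, so d_o = f(1 − 1/m) = (0.1130)(1 − 1/(-2.4)) = 0.160 m.

0.160 m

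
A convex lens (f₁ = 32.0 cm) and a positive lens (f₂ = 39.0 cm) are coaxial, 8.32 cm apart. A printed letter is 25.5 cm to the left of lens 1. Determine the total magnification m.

m = -2.02

Lens 1: 1/d_i1 = 1/(32.0) − 1/(25.5) = -0.007966, so d_i1 = -125.5 cm; m₁ = −d_i1/d_o1 = +4.922.
d_o2 = 8.32 − (-125.5) = 133.8 cm.
Lens 2: 1/d_i2 = 1/(39.0) − 1/(133.8) = 0.01817, so d_i2 = 55.04 cm; m₂ = −d_i2/d_o2 = -0.4114.
m = m₁·m₂ = (+4.922)(-0.4114) = -2.02.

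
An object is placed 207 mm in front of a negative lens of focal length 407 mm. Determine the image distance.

137 mm

For a negative lens, f = -407 mm.
Thin-lens equation: 1/s_i = 1/f − 1/s_o = 1/(-407.0) − 1/(207) = -0.002457 − 0.004831 = -0.007288, so s_i = -137 mm.
The image is virtual, upright and reduced, on the same side as the object.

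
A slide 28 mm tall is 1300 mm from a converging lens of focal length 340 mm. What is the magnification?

1/d_i = 1/f − 1/d_o = 1/(340.0) − 1/(1300) = 0.002172, so d_i = 460.4 mm.
m = −d_i/d_o = −(460.4)/(1300) = -0.354.
The image is real, inverted and reduced, on the far side of the lens.

m = -0.354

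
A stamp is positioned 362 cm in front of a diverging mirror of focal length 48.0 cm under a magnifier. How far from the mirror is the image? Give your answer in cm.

42.4 cm

For a diverging mirror, f = -48.0 cm.
Mirror equation: 1/s_i = 1/f − 1/s_o = 1/(-48.00) − 1/(362) = -0.02083 − 0.002762 = -0.02360, so s_i = -42.4 cm.
The image is virtual, upright and reduced, behind the mirror.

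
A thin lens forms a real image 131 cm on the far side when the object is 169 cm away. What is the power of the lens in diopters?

P = +1.36 D

d_i = +131 cm.
1/f = 1/d_o + 1/d_i = 1/(169) + 1/(131) = 0.01355 cm⁻¹.
f = 73.80 cm = 0.7380 m, so P = 1/f = +1.36 D.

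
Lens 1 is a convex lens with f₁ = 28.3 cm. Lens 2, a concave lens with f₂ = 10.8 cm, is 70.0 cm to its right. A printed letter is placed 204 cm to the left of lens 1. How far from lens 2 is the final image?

Lens 1: 1/d_i1 = 1/f₁ − 1/d_o1 = 1/(28.3) − 1/(204) = 0.03043, so d_i1 = 32.86 cm.
The intermediate image is 32.86 cm to the right of lens 1, which is 70.0 − (32.86) = 37.14 cm to the left of lens 2, so d_o2 = +37.14 cm.
Lens 2 is diverging, so f₂ = −10.8 cm.
Lens 2: 1/d_i2 = 1/f₂ − 1/d_o2 = 1/(-10.8) − 1/(37.14) = -0.1195, so d_i2 = -8.37 cm.
The final image is virtual, 8.37 cm to the left of lens 2 (overall magnification ≈ -0.036).

8.37 cm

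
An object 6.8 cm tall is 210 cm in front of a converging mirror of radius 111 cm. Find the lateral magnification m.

f = R/2 = 111/2 = 55.50 cm.
1/d_i = 1/f − 1/d_o = 1/(55.50) − 1/(210) = 0.01326, so d_i = 75.44 cm.
m = −d_i/d_o = −(75.44)/(210) = -0.359.
The image is real, inverted and reduced, in front of the mirror.

m = -0.359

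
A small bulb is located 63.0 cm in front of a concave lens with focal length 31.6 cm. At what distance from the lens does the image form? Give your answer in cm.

21.0 cm

For a concave lens, f = -31.6 cm.
Thin-lens equation: 1/q = 1/f − 1/p = 1/(-31.60) − 1/(63.0) = -0.03165 − 0.01587 = -0.04752, so q = -21.0 cm.
The image is virtual, upright and reduced, on the same side as the object.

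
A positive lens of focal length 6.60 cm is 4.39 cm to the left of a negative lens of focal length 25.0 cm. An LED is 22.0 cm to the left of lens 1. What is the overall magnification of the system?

m = -0.537

Lens 1: 1/d_i1 = 1/(6.60) − 1/(22.0) = 0.1061, so d_i1 = 9.429 cm; m₁ = −d_i1/d_o1 = -0.4286.
d_o2 = 4.39 − (9.429) = -5.039 cm (virtual object).
f₂ = −25.0 cm (diverging).
Lens 2: 1/d_i2 = 1/(-25.0) − 1/(-5.039) = 0.1585, so d_i2 = 6.311 cm; m₂ = −d_i2/d_o2 = +1.252.
m = m₁·m₂ = (-0.4286)(+1.252) = -0.537.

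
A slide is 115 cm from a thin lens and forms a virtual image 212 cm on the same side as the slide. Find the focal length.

f = 251 cm (converging)

Virtual image ⇒ d_i = −212 cm.
1/f = 1/d_o + 1/d_i = 1/(115) + 1/(-212) = 0.003979, so f = 251 cm.
Since f is positive, the thin lens is converging.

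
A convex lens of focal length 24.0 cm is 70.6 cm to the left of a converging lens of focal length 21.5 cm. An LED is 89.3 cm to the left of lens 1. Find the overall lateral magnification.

m = +0.485

Lens 1: 1/d_i1 = 1/(24.0) − 1/(89.3) = 0.03047, so d_i1 = 32.82 cm; m₁ = −d_i1/d_o1 = -0.3675.
d_o2 = 70.6 − (32.82) = 37.78 cm.
Lens 2: 1/d_i2 = 1/(21.5) − 1/(37.78) = 0.02004, so d_i2 = 49.89 cm; m₂ = −d_i2/d_o2 = -1.321.
m = m₁·m₂ = (-0.3675)(-1.321) = +0.485.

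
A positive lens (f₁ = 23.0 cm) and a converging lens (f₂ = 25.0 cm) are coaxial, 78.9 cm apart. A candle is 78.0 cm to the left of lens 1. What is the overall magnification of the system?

Lens 1: 1/d_i1 = 1/(23.0) − 1/(78.0) = 0.03066, so d_i1 = 32.62 cm; m₁ = −d_i1/d_o1 = -0.4182.
d_o2 = 78.9 − (32.62) = 46.28 cm.
Lens 2: 1/d_i2 = 1/(25.0) − 1/(46.28) = 0.01839, so d_i2 = 54.37 cm; m₂ = −d_i2/d_o2 = -1.175.
m = m₁·m₂ = (-0.4182)(-1.175) = +0.491.

m = +0.491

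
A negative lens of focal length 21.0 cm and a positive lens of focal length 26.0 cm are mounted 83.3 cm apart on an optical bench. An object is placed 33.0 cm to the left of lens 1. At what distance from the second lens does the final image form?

Lens 1 is diverging, so f₁ = −21.0 cm.
Lens 1: 1/d_i1 = 1/f₁ − 1/d_o1 = 1/(-21.0) − 1/(33.0) = -0.07792, so d_i1 = -12.83 cm.
The intermediate image is 12.83 cm to the left of lens 1 (virtual), which is 83.3 − (-12.83) = 96.13 cm to the left of lens 2, so d_o2 = +96.13 cm.
Lens 2: 1/d_i2 = 1/f₂ − 1/d_o2 = 1/(26.0) − 1/(96.13) = 0.02806, so d_i2 = 35.6 cm.
The final image is real, 35.6 cm to the right of lens 2 (overall magnification ≈ -0.14).

35.6 cm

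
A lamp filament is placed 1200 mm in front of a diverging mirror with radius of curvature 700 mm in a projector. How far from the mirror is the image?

271 mm

f = R/2 = 700/2 = 350.0 mm; for a diverging mirror, f = -350.0 mm.
Mirror equation: 1/d_i = 1/f − 1/d_o = 1/(-350.0) − 1/(1200) = -0.002857 − 0.0008333 = -0.003690, so d_i = -271 mm.
The image is virtual, upright and reduced, behind the mirror.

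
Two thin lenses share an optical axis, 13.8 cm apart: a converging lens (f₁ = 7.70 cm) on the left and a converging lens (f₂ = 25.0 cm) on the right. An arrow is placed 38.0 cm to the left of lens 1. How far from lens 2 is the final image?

Lens 1: 1/d_i1 = 1/f₁ − 1/d_o1 = 1/(7.70) − 1/(38.0) = 0.1036, so d_i1 = 9.657 cm.
The intermediate image is 9.657 cm to the right of lens 1, which is 13.8 − (9.657) = 4.143 cm to the left of lens 2, so d_o2 = +4.143 cm.
Lens 2: 1/d_i2 = 1/f₂ − 1/d_o2 = 1/(25.0) − 1/(4.143) = -0.2014, so d_i2 = -4.97 cm.
The final image is virtual, 4.97 cm to the left of lens 2 (overall magnification ≈ -0.30).

4.97 cm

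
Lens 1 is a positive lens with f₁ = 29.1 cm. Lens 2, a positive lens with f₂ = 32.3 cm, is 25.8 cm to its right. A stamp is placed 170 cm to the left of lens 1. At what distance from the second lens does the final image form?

7.23 cm

Lens 1: 1/d_i1 = 1/f₁ − 1/d_o1 = 1/(29.1) − 1/(170) = 0.02848, so d_i1 = 35.11 cm.
The intermediate image is 35.11 cm to the right of lens 1, which lies 9.310 cm to the right of lens 2 — a virtual object — so d_o2 = −9.310 cm.
Lens 2: 1/d_i2 = 1/f₂ − 1/d_o2 = 1/(32.3) − 1/(-9.310) = 0.1384, so d_i2 = 7.23 cm.
The final image is real, 7.23 cm to the right of lens 2 (overall magnification ≈ -0.16).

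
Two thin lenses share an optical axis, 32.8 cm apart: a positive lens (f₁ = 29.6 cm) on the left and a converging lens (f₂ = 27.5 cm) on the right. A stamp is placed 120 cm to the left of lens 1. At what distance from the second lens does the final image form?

Lens 1: 1/d_i1 = 1/f₁ − 1/d_o1 = 1/(29.6) − 1/(120) = 0.02545, so d_i1 = 39.29 cm.
The intermediate image is 39.29 cm to the right of lens 1, which lies 6.490 cm to the right of lens 2 — a virtual object — so d_o2 = −6.490 cm.
Lens 2: 1/d_i2 = 1/f₂ − 1/d_o2 = 1/(27.5) − 1/(-6.490) = 0.1904, so d_i2 = 5.25 cm.
The final image is real, 5.25 cm to the right of lens 2 (overall magnification ≈ -0.26).

5.25 cm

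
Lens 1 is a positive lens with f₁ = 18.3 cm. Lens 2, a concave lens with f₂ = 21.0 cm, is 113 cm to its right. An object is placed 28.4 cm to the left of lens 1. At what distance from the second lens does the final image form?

15.7 cm

Lens 1: 1/d_i1 = 1/f₁ − 1/d_o1 = 1/(18.3) − 1/(28.4) = 0.01943, so d_i1 = 51.46 cm.
The intermediate image is 51.46 cm to the right of lens 1, which is 113 − (51.46) = 61.54 cm to the left of lens 2, so d_o2 = +61.54 cm.
Lens 2 is diverging, so f₂ = −21.0 cm.
Lens 2: 1/d_i2 = 1/f₂ − 1/d_o2 = 1/(-21.0) − 1/(61.54) = -0.06387, so d_i2 = -15.7 cm.
The final image is virtual, 15.7 cm to the left of lens 2 (overall magnification ≈ -0.46).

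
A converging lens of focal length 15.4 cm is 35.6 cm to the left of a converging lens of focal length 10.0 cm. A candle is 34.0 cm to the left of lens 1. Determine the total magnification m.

m = -3.25

Lens 1: 1/d_i1 = 1/(15.4) − 1/(34.0) = 0.03552, so d_i1 = 28.15 cm; m₁ = −d_i1/d_o1 = -0.8279.
d_o2 = 35.6 − (28.15) = 7.450 cm.
Lens 2: 1/d_i2 = 1/(10.0) − 1/(7.450) = -0.03423, so d_i2 = -29.22 cm; m₂ = −d_i2/d_o2 = +3.922.
m = m₁·m₂ = (-0.8279)(+3.922) = -3.25.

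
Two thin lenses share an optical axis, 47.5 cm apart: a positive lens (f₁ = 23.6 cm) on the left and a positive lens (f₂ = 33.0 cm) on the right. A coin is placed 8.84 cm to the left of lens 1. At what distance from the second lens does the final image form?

Lens 1: 1/d_i1 = 1/f₁ − 1/d_o1 = 1/(23.6) − 1/(8.84) = -0.07075, so d_i1 = -14.13 cm.
The intermediate image is 14.13 cm to the left of lens 1 (virtual), which is 47.5 − (-14.13) = 61.63 cm to the left of lens 2, so d_o2 = +61.63 cm.
Lens 2: 1/d_i2 = 1/f₂ − 1/d_o2 = 1/(33.0) − 1/(61.63) = 0.01408, so d_i2 = 71.0 cm.
The final image is real, 71.0 cm to the right of lens 2 (overall magnification ≈ -1.8).

71.0 cm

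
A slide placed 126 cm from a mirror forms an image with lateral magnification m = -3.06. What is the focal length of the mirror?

m = −d_i/d_o ⇒ d_i = −m·d_o = −(-3.06)·(126) = 385.6 cm.
1/f = 1/d_o + 1/d_i = 1/(126) + 1/(385.6) = 0.01053, so f = 95.0 cm.
Since f is positive, the mirror is concave.

f = 95.0 cm (concave)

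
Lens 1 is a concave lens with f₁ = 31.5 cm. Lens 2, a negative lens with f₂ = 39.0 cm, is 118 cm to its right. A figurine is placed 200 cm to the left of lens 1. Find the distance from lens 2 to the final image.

Lens 1 is diverging, so f₁ = −31.5 cm.
Lens 1: 1/d_i1 = 1/f₁ − 1/d_o1 = 1/(-31.5) − 1/(200) = -0.03675, so d_i1 = -27.21 cm.
The intermediate image is 27.21 cm to the left of lens 1 (virtual), which is 118 − (-27.21) = 145.2 cm to the left of lens 2, so d_o2 = +145.2 cm.
Lens 2 is diverging, so f₂ = −39.0 cm.
Lens 2: 1/d_i2 = 1/f₂ − 1/d_o2 = 1/(-39.0) − 1/(145.2) = -0.03253, so d_i2 = -30.7 cm.
The final image is virtual, 30.7 cm to the left of lens 2 (overall magnification ≈ 0.029).

30.7 cm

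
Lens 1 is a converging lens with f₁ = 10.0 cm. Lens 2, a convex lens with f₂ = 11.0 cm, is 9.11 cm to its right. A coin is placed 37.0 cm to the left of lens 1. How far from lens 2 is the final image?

3.24 cm

Lens 1: 1/d_i1 = 1/f₁ − 1/d_o1 = 1/(10.0) − 1/(37.0) = 0.07297, so d_i1 = 13.70 cm.
The intermediate image is 13.70 cm to the right of lens 1, which lies 4.590 cm to the right of lens 2 — a virtual object — so d_o2 = −4.590 cm.
Lens 2: 1/d_i2 = 1/f₂ − 1/d_o2 = 1/(11.0) − 1/(-4.590) = 0.3088, so d_i2 = 3.24 cm.
The final image is real, 3.24 cm to the right of lens 2 (overall magnification ≈ -0.26).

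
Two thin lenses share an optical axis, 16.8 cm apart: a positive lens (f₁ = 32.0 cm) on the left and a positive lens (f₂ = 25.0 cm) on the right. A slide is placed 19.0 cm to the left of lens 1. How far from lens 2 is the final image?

Lens 1: 1/d_i1 = 1/f₁ − 1/d_o1 = 1/(32.0) − 1/(19.0) = -0.02138, so d_i1 = -46.77 cm.
The intermediate image is 46.77 cm to the left of lens 1 (virtual), which is 16.8 − (-46.77) = 63.57 cm to the left of lens 2, so d_o2 = +63.57 cm.
Lens 2: 1/d_i2 = 1/f₂ − 1/d_o2 = 1/(25.0) − 1/(63.57) = 0.02427, so d_i2 = 41.2 cm.
The final image is real, 41.2 cm to the right of lens 2 (overall magnification ≈ -1.6).

41.2 cm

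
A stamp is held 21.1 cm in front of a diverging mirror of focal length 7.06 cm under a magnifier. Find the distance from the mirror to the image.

5.29 cm

For a diverging mirror, f = -7.06 cm.
Mirror equation: 1/v = 1/f − 1/u = 1/(-7.060) − 1/(21.1) = -0.1416 − 0.04739 = -0.1890, so v = -5.29 cm.
The image is virtual, upright and reduced, behind the mirror.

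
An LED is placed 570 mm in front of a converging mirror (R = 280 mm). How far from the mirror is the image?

186 mm

f = R/2 = 280/2 = 140.0 mm.
Mirror equation: 1/d_i = 1/f − 1/d_o = 1/(140.0) − 1/(570) = 0.007143 − 0.001754 = 0.005388, so d_i = 186 mm.
The image is real, inverted and reduced, in front of the mirror.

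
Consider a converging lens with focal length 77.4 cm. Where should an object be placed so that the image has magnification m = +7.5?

m = −d_i/d_o ⇒ d_i = −m·d_o.
1/f = 1/d_o + 1/d_i = 1/d_o − 1/(m·d_o) = (1 − 1/m)/d_o, so d_o = f(1 − 1/m) = (77.40)(1 − 1/(+7.5)) = 67.1 cm.

67.1 cm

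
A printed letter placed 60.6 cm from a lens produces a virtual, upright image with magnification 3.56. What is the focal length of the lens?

m = −d_i/d_o ⇒ d_i = −m·d_o = −(+3.56)·(60.6) = -215.7 cm.
1/f = 1/d_o + 1/d_i = 1/(60.6) + 1/(-215.7) = 0.01187, so f = 84.3 cm.
Since f is positive, the lens is converging.

f = 84.3 cm (converging)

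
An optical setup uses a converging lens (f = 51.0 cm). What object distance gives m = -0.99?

m = −d_i/d_o ⇒ d_i = −m·d_o.
1/f = 1/d_o + 1/d_i = 1/d_o − 1/(m·d_o) = (1 − 1/m)/d_o, so d_o = f(1 − 1/m) = (51.00)(1 − 1/(-0.99)) = 103 cm.

103 cm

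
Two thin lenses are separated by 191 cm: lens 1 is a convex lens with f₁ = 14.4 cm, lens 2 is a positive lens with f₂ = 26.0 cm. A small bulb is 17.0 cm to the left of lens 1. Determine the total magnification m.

m = +2.03

Lens 1: 1/d_i1 = 1/(14.4) − 1/(17.0) = 0.01062, so d_i1 = 94.15 cm; m₁ = −d_i1/d_o1 = -5.538.
d_o2 = 191 − (94.15) = 96.85 cm.
Lens 2: 1/d_i2 = 1/(26.0) − 1/(96.85) = 0.02814, so d_i2 = 35.54 cm; m₂ = −d_i2/d_o2 = -0.3670.
m = m₁·m₂ = (-5.538)(-0.3670) = +2.03.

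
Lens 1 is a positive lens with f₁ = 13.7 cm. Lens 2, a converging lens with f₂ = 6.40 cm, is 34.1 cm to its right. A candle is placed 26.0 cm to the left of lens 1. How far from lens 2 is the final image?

26.1 cm

Lens 1: 1/d_i1 = 1/f₁ − 1/d_o1 = 1/(13.7) − 1/(26.0) = 0.03453, so d_i1 = 28.96 cm.
The intermediate image is 28.96 cm to the right of lens 1, which is 34.1 − (28.96) = 5.140 cm to the left of lens 2, so d_o2 = +5.140 cm.
Lens 2: 1/d_i2 = 1/f₂ − 1/d_o2 = 1/(6.40) − 1/(5.140) = -0.03830, so d_i2 = -26.1 cm.
The final image is virtual, 26.1 cm to the left of lens 2 (overall magnification ≈ -5.7).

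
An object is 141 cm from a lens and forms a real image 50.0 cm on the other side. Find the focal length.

f = 36.9 cm (converging)

Real image ⇒ d_i = +50.0 cm.
1/f = 1/d_o + 1/d_i = 1/(141) + 1/(50.0) = 0.02709, so f = 36.9 cm.
Since f is positive, the lens is converging.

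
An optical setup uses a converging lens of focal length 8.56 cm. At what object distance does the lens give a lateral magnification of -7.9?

m = −d_i/d_o ⇒ d_i = −m·d_o.
1/f = 1/d_o + 1/d_i = 1/d_o − 1/(m·d_o) = (1 − 1/m)/d_o, so d_o = f(1 − 1/m) = (8.560)(1 − 1/(-7.9)) = 9.64 cm.

9.64 cm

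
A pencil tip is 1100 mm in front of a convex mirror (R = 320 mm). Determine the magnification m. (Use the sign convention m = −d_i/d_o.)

f = R/2 = 320/2 = 160.0 mm; for a convex mirror, f = -160.0 mm.
1/d_i = 1/f − 1/d_o = 1/(-160.0) − 1/(1100) = -0.007159, so d_i = -139.7 mm.
m = −d_i/d_o = −(-139.7)/(1100) = +0.127.
The image is virtual, upright and reduced, behind the mirror.

m = +0.127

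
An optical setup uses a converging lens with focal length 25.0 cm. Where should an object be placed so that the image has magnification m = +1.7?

10.3 cm

m = −d_i/d_o ⇒ d_i = −m·d_o.
1/f = 1/d_o + 1/d_i = 1/d_o − 1/(m·d_o) = (1 − 1/m)/d_o, so d_o = f(1 − 1/m) = (25.00)(1 − 1/(+1.7)) = 10.3 cm.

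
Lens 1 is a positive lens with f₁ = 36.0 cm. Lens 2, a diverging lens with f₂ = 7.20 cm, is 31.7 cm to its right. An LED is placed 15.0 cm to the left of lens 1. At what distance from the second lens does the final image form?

Lens 1: 1/d_i1 = 1/f₁ − 1/d_o1 = 1/(36.0) − 1/(15.0) = -0.03889, so d_i1 = -25.71 cm.
The intermediate image is 25.71 cm to the left of lens 1 (virtual), which is 31.7 − (-25.71) = 57.41 cm to the left of lens 2, so d_o2 = +57.41 cm.
Lens 2 is diverging, so f₂ = −7.20 cm.
Lens 2: 1/d_i2 = 1/f₂ − 1/d_o2 = 1/(-7.20) − 1/(57.41) = -0.1563, so d_i2 = -6.40 cm.
The final image is virtual, 6.40 cm to the left of lens 2 (overall magnification ≈ 0.19).

6.40 cm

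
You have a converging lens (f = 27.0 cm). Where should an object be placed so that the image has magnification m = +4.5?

21.0 cm

m = −d_i/d_o ⇒ d_i = −m·d_o.
1/f = 1/d_o + 1/d_i = 1/d_o − 1/(m·d_o) = (1 − 1/m)/d_o, so d_o = f(1 − 1/m) = (27.00)(1 − 1/(+4.5)) = 21.0 cm.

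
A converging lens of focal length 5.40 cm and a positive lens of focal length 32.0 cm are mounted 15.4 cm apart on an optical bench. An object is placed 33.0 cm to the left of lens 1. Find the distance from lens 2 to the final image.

Lens 1: 1/d_i1 = 1/f₁ − 1/d_o1 = 1/(5.40) − 1/(33.0) = 0.1549, so d_i1 = 6.457 cm.
The intermediate image is 6.457 cm to the right of lens 1, which is 15.4 − (6.457) = 8.943 cm to the left of lens 2, so d_o2 = +8.943 cm.
Lens 2: 1/d_i2 = 1/f₂ − 1/d_o2 = 1/(32.0) − 1/(8.943) = -0.08057, so d_i2 = -12.4 cm.
The final image is virtual, 12.4 cm to the left of lens 2 (overall magnification ≈ -0.27).

12.4 cm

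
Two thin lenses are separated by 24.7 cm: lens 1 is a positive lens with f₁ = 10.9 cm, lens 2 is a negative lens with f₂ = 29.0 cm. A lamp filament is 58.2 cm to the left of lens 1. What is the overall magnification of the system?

Lens 1: 1/d_i1 = 1/(10.9) − 1/(58.2) = 0.07456, so d_i1 = 13.41 cm; m₁ = −d_i1/d_o1 = -0.2304.
d_o2 = 24.7 − (13.41) = 11.29 cm.
f₂ = −29.0 cm (diverging).
Lens 2: 1/d_i2 = 1/(-29.0) − 1/(11.29) = -0.1231, so d_i2 = -8.126 cm; m₂ = −d_i2/d_o2 = +0.7198.
m = m₁·m₂ = (-0.2304)(+0.7198) = -0.166.

m = -0.166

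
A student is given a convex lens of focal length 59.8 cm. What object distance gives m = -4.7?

m = −d_i/d_o ⇒ d_i = −m·d_o.
1/f = 1/d_o + 1/d_i = 1/d_o − 1/(m·d_o) = (1 − 1/m)/d_o, so d_o = f(1 − 1/m) = (59.80)(1 − 1/(-4.7)) = 72.5 cm.

72.5 cm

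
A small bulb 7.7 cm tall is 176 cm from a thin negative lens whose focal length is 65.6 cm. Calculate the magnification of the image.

m = +0.272

For a negative lens, f = -65.6 cm.
1/d_i = 1/f − 1/d_o = 1/(-65.60) − 1/(176) = -0.02093, so d_i = -47.79 cm.
m = −d_i/d_o = −(-47.79)/(176) = +0.272.
The image is virtual, upright and reduced, on the same side as the object.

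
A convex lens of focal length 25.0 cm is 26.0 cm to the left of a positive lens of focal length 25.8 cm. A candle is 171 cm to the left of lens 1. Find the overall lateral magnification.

Lens 1: 1/d_i1 = 1/(25.0) − 1/(171) = 0.03415, so d_i1 = 29.28 cm; m₁ = −d_i1/d_o1 = -0.1712.
d_o2 = 26.0 − (29.28) = -3.280 cm (virtual object).
Lens 2: 1/d_i2 = 1/(25.8) − 1/(-3.280) = 0.3436, so d_i2 = 2.910 cm; m₂ = −d_i2/d_o2 = +0.8872.
m = m₁·m₂ = (-0.1712)(+0.8872) = -0.152.

m = -0.152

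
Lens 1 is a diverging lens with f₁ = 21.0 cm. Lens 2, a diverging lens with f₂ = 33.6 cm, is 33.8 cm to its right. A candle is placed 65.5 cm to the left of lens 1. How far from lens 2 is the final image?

Lens 1 is diverging, so f₁ = −21.0 cm.
Lens 1: 1/d_i1 = 1/f₁ − 1/d_o1 = 1/(-21.0) − 1/(65.5) = -0.06289, so d_i1 = -15.90 cm.
The intermediate image is 15.90 cm to the left of lens 1 (virtual), which is 33.8 − (-15.90) = 49.70 cm to the left of lens 2, so d_o2 = +49.70 cm.
Lens 2 is diverging, so f₂ = −33.6 cm.
Lens 2: 1/d_i2 = 1/f₂ − 1/d_o2 = 1/(-33.6) − 1/(49.70) = -0.04988, so d_i2 = -20.0 cm.
The final image is virtual, 20.0 cm to the left of lens 2 (overall magnification ≈ 0.098).

20.0 cm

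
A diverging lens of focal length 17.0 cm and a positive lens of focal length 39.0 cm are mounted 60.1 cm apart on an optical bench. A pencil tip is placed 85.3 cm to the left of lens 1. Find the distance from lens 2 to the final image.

Lens 1 is diverging, so f₁ = −17.0 cm.
Lens 1: 1/d_i1 = 1/f₁ − 1/d_o1 = 1/(-17.0) − 1/(85.3) = -0.07055, so d_i1 = -14.17 cm.
The intermediate image is 14.17 cm to the left of lens 1 (virtual), which is 60.1 − (-14.17) = 74.27 cm to the left of lens 2, so d_o2 = +74.27 cm.
Lens 2: 1/d_i2 = 1/f₂ − 1/d_o2 = 1/(39.0) − 1/(74.27) = 0.01218, so d_i2 = 82.1 cm.
The final image is real, 82.1 cm to the right of lens 2 (overall magnification ≈ -0.18).

82.1 cm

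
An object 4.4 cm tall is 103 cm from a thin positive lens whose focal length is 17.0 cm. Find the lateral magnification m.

1/d_i = 1/f − 1/d_o = 1/(17.00) − 1/(103) = 0.04911, so d_i = 20.36 cm.
m = −d_i/d_o = −(20.36)/(103) = -0.198.
The image is real, inverted and reduced, on the far side of the lens.

m = -0.198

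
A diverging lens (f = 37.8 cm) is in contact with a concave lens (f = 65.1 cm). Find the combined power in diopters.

P₁ = 1/f₁ = 1/(-0.378 m) = -2.646 D; P₂ = 1/f₂ = 1/(-0.651 m) = -1.536 D.
For thin lenses in contact, P = P₁ + P₂ = (-2.646) + (-1.536) = -4.18 D.

P = -4.18 D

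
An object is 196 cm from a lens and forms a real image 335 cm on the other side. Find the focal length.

f = 124 cm (converging)

Real image ⇒ d_i = +335 cm.
1/f = 1/d_o + 1/d_i = 1/(196) + 1/(335) = 0.008087, so f = 124 cm.
Since f is positive, the lens is converging.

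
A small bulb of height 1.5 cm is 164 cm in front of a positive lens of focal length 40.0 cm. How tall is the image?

1/d_i = 1/f − 1/d_o = 1/(40.00) − 1/(164) = 0.01890, so d_i = 52.90 cm.
m = −d_i/d_o = -0.3226.
|h_i| = |m|·h_o = 0.3226 × 1.5 = 0.484 cm. The image is real, inverted and reduced, on the far side of the lens.

0.484 cm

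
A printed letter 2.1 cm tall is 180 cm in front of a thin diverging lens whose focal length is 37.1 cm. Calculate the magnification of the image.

For a diverging lens, f = -37.1 cm.
1/d_i = 1/f − 1/d_o = 1/(-37.10) − 1/(180) = -0.03251, so d_i = -30.76 cm.
m = −d_i/d_o = −(-30.76)/(180) = +0.171.
The image is virtual, upright and reduced, on the same side as the object.

m = +0.171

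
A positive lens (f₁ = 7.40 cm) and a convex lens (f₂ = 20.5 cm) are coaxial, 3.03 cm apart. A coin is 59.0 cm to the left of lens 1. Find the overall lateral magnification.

m = -0.113

Lens 1: 1/d_i1 = 1/(7.40) − 1/(59.0) = 0.1182, so d_i1 = 8.461 cm; m₁ = −d_i1/d_o1 = -0.1434.
d_o2 = 3.03 − (8.461) = -5.431 cm (virtual object).
Lens 2: 1/d_i2 = 1/(20.5) − 1/(-5.431) = 0.2329, so d_i2 = 4.294 cm; m₂ = −d_i2/d_o2 = +0.7906.
m = m₁·m₂ = (-0.1434)(+0.7906) = -0.113.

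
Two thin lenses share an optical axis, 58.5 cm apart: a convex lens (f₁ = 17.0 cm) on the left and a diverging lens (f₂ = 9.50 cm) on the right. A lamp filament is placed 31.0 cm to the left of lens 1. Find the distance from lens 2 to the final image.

Lens 1: 1/d_i1 = 1/f₁ − 1/d_o1 = 1/(17.0) − 1/(31.0) = 0.02657, so d_i1 = 37.64 cm.
The intermediate image is 37.64 cm to the right of lens 1, which is 58.5 − (37.64) = 20.86 cm to the left of lens 2, so d_o2 = +20.86 cm.
Lens 2 is diverging, so f₂ = −9.50 cm.
Lens 2: 1/d_i2 = 1/f₂ − 1/d_o2 = 1/(-9.50) − 1/(20.86) = -0.1532, so d_i2 = -6.53 cm.
The final image is virtual, 6.53 cm to the left of lens 2 (overall magnification ≈ -0.38).

6.53 cm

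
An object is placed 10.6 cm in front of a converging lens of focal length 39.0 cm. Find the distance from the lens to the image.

14.6 cm

Thin-lens equation: 1/v = 1/f − 1/u = 1/(39.00) − 1/(10.6) = 0.02564 − 0.09434 = -0.06870, so v = -14.6 cm.
The image is virtual, upright and enlarged, on the same side as the object.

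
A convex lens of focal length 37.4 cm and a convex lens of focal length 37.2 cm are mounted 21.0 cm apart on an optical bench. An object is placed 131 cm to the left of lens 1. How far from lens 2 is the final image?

Lens 1: 1/d_i1 = 1/f₁ − 1/d_o1 = 1/(37.4) − 1/(131) = 0.01910, so d_i1 = 52.34 cm.
The intermediate image is 52.34 cm to the right of lens 1, which lies 31.34 cm to the right of lens 2 — a virtual object — so d_o2 = −31.34 cm.
Lens 2: 1/d_i2 = 1/f₂ − 1/d_o2 = 1/(37.2) − 1/(-31.34) = 0.05879, so d_i2 = 17.0 cm.
The final image is real, 17.0 cm to the right of lens 2 (overall magnification ≈ -0.22).

17.0 cm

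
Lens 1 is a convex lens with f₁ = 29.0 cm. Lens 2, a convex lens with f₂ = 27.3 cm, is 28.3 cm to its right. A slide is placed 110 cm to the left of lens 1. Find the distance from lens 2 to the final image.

7.88 cm

Lens 1: 1/d_i1 = 1/f₁ − 1/d_o1 = 1/(29.0) − 1/(110) = 0.02539, so d_i1 = 39.38 cm.
The intermediate image is 39.38 cm to the right of lens 1, which lies 11.08 cm to the right of lens 2 — a virtual object — so d_o2 = −11.08 cm.
Lens 2: 1/d_i2 = 1/f₂ − 1/d_o2 = 1/(27.3) − 1/(-11.08) = 0.1269, so d_i2 = 7.88 cm.
The final image is real, 7.88 cm to the right of lens 2 (overall magnification ≈ -0.25).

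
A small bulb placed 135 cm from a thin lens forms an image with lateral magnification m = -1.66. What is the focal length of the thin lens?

f = 84.2 cm (converging)

m = −d_i/d_o ⇒ d_i = −m·d_o = −(-1.66)·(135) = 224.1 cm.
1/f = 1/d_o + 1/d_i = 1/(135) + 1/(224.1) = 0.01187, so f = 84.2 cm.
Since f is positive, the thin lens is converging.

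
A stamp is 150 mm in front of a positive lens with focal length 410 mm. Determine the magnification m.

m = +1.58

1/d_i = 1/f − 1/d_o = 1/(410.0) − 1/(150) = -0.004228, so d_i = -236.5 mm.
m = −d_i/d_o = −(-236.5)/(150) = +1.58.
The image is virtual, upright and enlarged, on the same side as the object.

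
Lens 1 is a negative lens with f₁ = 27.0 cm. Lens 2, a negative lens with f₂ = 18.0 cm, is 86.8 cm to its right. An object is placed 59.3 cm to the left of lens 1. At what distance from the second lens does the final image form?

15.4 cm

Lens 1 is diverging, so f₁ = −27.0 cm.
Lens 1: 1/d_i1 = 1/f₁ − 1/d_o1 = 1/(-27.0) − 1/(59.3) = -0.05390, so d_i1 = -18.55 cm.
The intermediate image is 18.55 cm to the left of lens 1 (virtual), which is 86.8 − (-18.55) = 105.3 cm to the left of lens 2, so d_o2 = +105.3 cm.
Lens 2 is diverging, so f₂ = −18.0 cm.
Lens 2: 1/d_i2 = 1/f₂ − 1/d_o2 = 1/(-18.0) − 1/(105.3) = -0.06505, so d_i2 = -15.4 cm.
The final image is virtual, 15.4 cm to the left of lens 2 (overall magnification ≈ 0.046).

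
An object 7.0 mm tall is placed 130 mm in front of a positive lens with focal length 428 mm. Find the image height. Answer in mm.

1/d_i = 1/f − 1/d_o = 1/(428.0) − 1/(130) = -0.005356, so d_i = -186.7 mm.
m = −d_i/d_o = +1.436.
|h_i| = |m|·h_o = 1.436 × 7.0 = 10.1 mm. The image is virtual, upright and enlarged, on the same side as the object.

10.1 mm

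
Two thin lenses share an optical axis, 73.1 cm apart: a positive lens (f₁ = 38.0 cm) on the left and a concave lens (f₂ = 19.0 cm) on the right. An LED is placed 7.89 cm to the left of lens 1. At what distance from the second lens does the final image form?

15.5 cm

Lens 1: 1/d_i1 = 1/f₁ − 1/d_o1 = 1/(38.0) − 1/(7.89) = -0.1004, so d_i1 = -9.957 cm.
The intermediate image is 9.957 cm to the left of lens 1 (virtual), which is 73.1 − (-9.957) = 83.06 cm to the left of lens 2, so d_o2 = +83.06 cm.
Lens 2 is diverging, so f₂ = −19.0 cm.
Lens 2: 1/d_i2 = 1/f₂ − 1/d_o2 = 1/(-19.0) − 1/(83.06) = -0.06467, so d_i2 = -15.5 cm.
The final image is virtual, 15.5 cm to the left of lens 2 (overall magnification ≈ 0.23).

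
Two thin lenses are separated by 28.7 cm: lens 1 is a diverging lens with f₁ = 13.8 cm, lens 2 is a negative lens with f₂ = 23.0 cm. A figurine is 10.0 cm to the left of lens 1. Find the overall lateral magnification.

m = +0.232

f₁ = −13.8 cm (diverging).
Lens 1: 1/d_i1 = 1/(-13.8) − 1/(10.0) = -0.1725, so d_i1 = -5.798 cm; m₁ = −d_i1/d_o1 = +0.5798.
d_o2 = 28.7 − (-5.798) = 34.50 cm.
f₂ = −23.0 cm (diverging).
Lens 2: 1/d_i2 = 1/(-23.0) − 1/(34.50) = -0.07246, so d_i2 = -13.80 cm; m₂ = −d_i2/d_o2 = +0.4000.
m = m₁·m₂ = (+0.5798)(+0.4000) = +0.232.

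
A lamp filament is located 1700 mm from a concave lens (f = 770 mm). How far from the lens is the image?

530 mm

For a concave lens, f = -770 mm.
Thin-lens equation: 1/d_i = 1/f − 1/d_o = 1/(-770.0) − 1/(1700) = -0.001299 − 0.0005882 = -0.001887, so d_i = -530 mm.
The image is virtual, upright and reduced, on the same side as the object.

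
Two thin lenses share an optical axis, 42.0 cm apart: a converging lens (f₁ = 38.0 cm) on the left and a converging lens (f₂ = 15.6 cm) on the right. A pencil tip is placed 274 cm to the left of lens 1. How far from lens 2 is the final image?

Lens 1: 1/d_i1 = 1/f₁ − 1/d_o1 = 1/(38.0) − 1/(274) = 0.02267, so d_i1 = 44.12 cm.
The intermediate image is 44.12 cm to the right of lens 1, which lies 2.120 cm to the right of lens 2 — a virtual object — so d_o2 = −2.120 cm.
Lens 2: 1/d_i2 = 1/f₂ − 1/d_o2 = 1/(15.6) − 1/(-2.120) = 0.5358, so d_i2 = 1.87 cm.
The final image is real, 1.87 cm to the right of lens 2 (overall magnification ≈ -0.14).

1.87 cm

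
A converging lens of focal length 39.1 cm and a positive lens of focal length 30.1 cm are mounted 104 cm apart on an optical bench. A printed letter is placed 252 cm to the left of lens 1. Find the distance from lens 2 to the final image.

62.9 cm

Lens 1: 1/d_i1 = 1/f₁ − 1/d_o1 = 1/(39.1) − 1/(252) = 0.02161, so d_i1 = 46.28 cm.
The intermediate image is 46.28 cm to the right of lens 1, which is 104 − (46.28) = 57.72 cm to the left of lens 2, so d_o2 = +57.72 cm.
Lens 2: 1/d_i2 = 1/f₂ − 1/d_o2 = 1/(30.1) − 1/(57.72) = 0.01590, so d_i2 = 62.9 cm.
The final image is real, 62.9 cm to the right of lens 2 (overall magnification ≈ 0.20).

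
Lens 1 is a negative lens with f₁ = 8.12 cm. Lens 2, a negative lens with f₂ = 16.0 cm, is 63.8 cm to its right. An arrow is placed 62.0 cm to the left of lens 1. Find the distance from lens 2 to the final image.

Lens 1 is diverging, so f₁ = −8.12 cm.
Lens 1: 1/d_i1 = 1/f₁ − 1/d_o1 = 1/(-8.12) − 1/(62.0) = -0.1393, so d_i1 = -7.180 cm.
The intermediate image is 7.180 cm to the left of lens 1 (virtual), which is 63.8 − (-7.180) = 70.98 cm to the left of lens 2, so d_o2 = +70.98 cm.
Lens 2 is diverging, so f₂ = −16.0 cm.
Lens 2: 1/d_i2 = 1/f₂ − 1/d_o2 = 1/(-16.0) − 1/(70.98) = -0.07659, so d_i2 = -13.1 cm.
The final image is virtual, 13.1 cm to the left of lens 2 (overall magnification ≈ 0.021).

13.1 cm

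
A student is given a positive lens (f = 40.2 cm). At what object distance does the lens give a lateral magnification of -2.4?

m = −d_i/d_o ⇒ d_i = −m·d_o.
1/f = 1/d_o + 1/d_i = 1/d_o − 1/(m·d_o) = (1 − 1/m)/d_o, so d_o = f(1 − 1/m) = (40.20)(1 − 1/(-2.4)) = 57.0 cm.

57.0 cm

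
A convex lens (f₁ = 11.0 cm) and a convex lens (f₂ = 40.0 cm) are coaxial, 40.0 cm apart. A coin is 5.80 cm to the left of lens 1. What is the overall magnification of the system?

m = -6.90

Lens 1: 1/d_i1 = 1/(11.0) − 1/(5.80) = -0.08150, so d_i1 = -12.27 cm; m₁ = −d_i1/d_o1 = +2.116.
d_o2 = 40.0 − (-12.27) = 52.27 cm.
Lens 2: 1/d_i2 = 1/(40.0) − 1/(52.27) = 0.005869, so d_i2 = 170.4 cm; m₂ = −d_i2/d_o2 = -3.260.
m = m₁·m₂ = (+2.116)(-3.260) = -6.90.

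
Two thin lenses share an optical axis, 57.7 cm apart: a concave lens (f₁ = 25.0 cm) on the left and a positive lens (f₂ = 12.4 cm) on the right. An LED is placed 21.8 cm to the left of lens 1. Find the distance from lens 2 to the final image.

Lens 1 is diverging, so f₁ = −25.0 cm.
Lens 1: 1/d_i1 = 1/f₁ − 1/d_o1 = 1/(-25.0) − 1/(21.8) = -0.08587, so d_i1 = -11.65 cm.
The intermediate image is 11.65 cm to the left of lens 1 (virtual), which is 57.7 − (-11.65) = 69.35 cm to the left of lens 2, so d_o2 = +69.35 cm.
Lens 2: 1/d_i2 = 1/f₂ − 1/d_o2 = 1/(12.4) − 1/(69.35) = 0.06623, so d_i2 = 15.1 cm.
The final image is real, 15.1 cm to the right of lens 2 (overall magnification ≈ -0.12).

15.1 cm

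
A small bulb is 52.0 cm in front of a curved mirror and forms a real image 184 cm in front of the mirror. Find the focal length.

f = 40.5 cm (concave)

Real image ⇒ d_i = +184 cm.
1/f = 1/d_o + 1/d_i = 1/(52.0) + 1/(184) = 0.02467, so f = 40.5 cm.
Since f is positive, the curved mirror is concave.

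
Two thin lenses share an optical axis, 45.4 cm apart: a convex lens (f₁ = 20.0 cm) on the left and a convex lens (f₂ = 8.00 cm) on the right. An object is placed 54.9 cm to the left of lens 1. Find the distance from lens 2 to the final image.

Lens 1: 1/d_i1 = 1/f₁ − 1/d_o1 = 1/(20.0) − 1/(54.9) = 0.03179, so d_i1 = 31.46 cm.
The intermediate image is 31.46 cm to the right of lens 1, which is 45.4 − (31.46) = 13.94 cm to the left of lens 2, so d_o2 = +13.94 cm.
Lens 2: 1/d_i2 = 1/f₂ − 1/d_o2 = 1/(8.00) − 1/(13.94) = 0.05326, so d_i2 = 18.8 cm.
The final image is real, 18.8 cm to the right of lens 2 (overall magnification ≈ 0.77).

18.8 cm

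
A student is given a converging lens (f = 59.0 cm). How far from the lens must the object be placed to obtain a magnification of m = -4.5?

72.1 cm

m = −d_i/d_o ⇒ d_i = −m·d_o.
1/f = 1/d_o + 1/d_i = 1/d_o − 1/(m·d_o) = (1 − 1/m)/d_o, so d_o = f(1 − 1/m) = (59.00)(1 − 1/(-4.5)) = 72.1 cm.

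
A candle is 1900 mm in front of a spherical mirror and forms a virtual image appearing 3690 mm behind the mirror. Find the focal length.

f = 3920 mm (concave)

Virtual image ⇒ d_i = −3690 mm.
1/f = 1/d_o + 1/d_i = 1/(1900) + 1/(-3690) = 0.0002553, so f = 3920 mm.
Since f is positive, the spherical mirror is concave.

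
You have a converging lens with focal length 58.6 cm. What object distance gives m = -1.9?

m = −d_i/d_o ⇒ d_i = −m·d_o.
1/f = 1/d_o + 1/d_i = 1/d_o − 1/(m·d_o) = (1 − 1/m)/d_o, so d_o = f(1 − 1/m) = (58.60)(1 − 1/(-1.9)) = 89.4 cm.

89.4 cm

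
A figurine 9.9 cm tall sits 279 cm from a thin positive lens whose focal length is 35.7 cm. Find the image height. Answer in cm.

1.45 cm

1/d_i = 1/f − 1/d_o = 1/(35.70) − 1/(279) = 0.02443, so d_i = 40.94 cm.
m = −d_i/d_o = -0.1467.
|h_i| = |m|·h_o = 0.1467 × 9.9 = 1.45 cm. The image is real, inverted and reduced, on the far side of the lens.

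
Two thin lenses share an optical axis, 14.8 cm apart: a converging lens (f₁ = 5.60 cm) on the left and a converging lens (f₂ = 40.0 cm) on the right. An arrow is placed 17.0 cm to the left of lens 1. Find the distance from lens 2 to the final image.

Lens 1: 1/d_i1 = 1/f₁ − 1/d_o1 = 1/(5.60) − 1/(17.0) = 0.1197, so d_i1 = 8.351 cm.
The intermediate image is 8.351 cm to the right of lens 1, which is 14.8 − (8.351) = 6.449 cm to the left of lens 2, so d_o2 = +6.449 cm.
Lens 2: 1/d_i2 = 1/f₂ − 1/d_o2 = 1/(40.0) − 1/(6.449) = -0.1301, so d_i2 = -7.69 cm.
The final image is virtual, 7.69 cm to the left of lens 2 (overall magnification ≈ -0.59).

7.69 cm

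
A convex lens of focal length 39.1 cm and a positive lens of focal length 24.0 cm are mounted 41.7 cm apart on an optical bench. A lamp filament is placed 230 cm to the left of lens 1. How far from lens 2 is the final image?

4.41 cm

Lens 1: 1/d_i1 = 1/f₁ − 1/d_o1 = 1/(39.1) − 1/(230) = 0.02123, so d_i1 = 47.11 cm.
The intermediate image is 47.11 cm to the right of lens 1, which lies 5.410 cm to the right of lens 2 — a virtual object — so d_o2 = −5.410 cm.
Lens 2: 1/d_i2 = 1/f₂ − 1/d_o2 = 1/(24.0) − 1/(-5.410) = 0.2265, so d_i2 = 4.41 cm.
The final image is real, 4.41 cm to the right of lens 2 (overall magnification ≈ -0.17).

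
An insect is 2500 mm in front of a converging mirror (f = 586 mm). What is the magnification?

1/d_i = 1/f − 1/d_o = 1/(586.0) − 1/(2500) = 0.001306, so d_i = 765.4 mm.
m = −d_i/d_o = −(765.4)/(2500) = -0.306.
The image is real, inverted and reduced, in front of the mirror.

m = -0.306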